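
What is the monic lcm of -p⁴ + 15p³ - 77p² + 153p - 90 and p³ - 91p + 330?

p⁵ - 4p⁴ - 88p³ + 694p² - 1593p + 990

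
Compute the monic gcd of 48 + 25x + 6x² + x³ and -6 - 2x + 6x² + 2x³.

Apply the Euclidean algorithm:
  x³ + 6x² + 25x + 48 = (1/2)(2x³ + 6x² - 2x - 6) + (3x² + 26x + 51)
  2x³ + 6x² - 2x - 6 = ((2/3)x - 34/9)(3x² + 26x + 51) + ((560/9)x + 560/3)
  3x² + 26x + 51 = ((27/560)x + 153/560)((560/9)x + 560/3) + (0)
Last nonzero remainder: (560/9)x + 560/3. Dividing through by 560/9 gives the monic gcd x + 3.

3 + x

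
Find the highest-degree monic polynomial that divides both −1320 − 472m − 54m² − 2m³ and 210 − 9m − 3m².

10 + m

Repeated division with remainder:
  −2m³ − 54m² − 472m − 1320 = ((2/3)m + 16)(−3m² − 9m + 210) + (−468m − 4680)
  −3m² − 9m + 210 = ((1/156)m − 7/156)(−468m − 4680) + (0)
Last nonzero remainder: −468m − 4680. Dividing through by −468 gives the monic gcd m + 10.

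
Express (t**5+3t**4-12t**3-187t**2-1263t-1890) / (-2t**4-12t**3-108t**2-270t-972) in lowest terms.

By polynomial division,
  t**5+3t**4-12t**3-187t**2-1263t-1890 = (-(1/2)t+3/2)(-2t**4-12t**3-108t**2-270t-972) + (-48t**3-160t**2-1344t-432)
  -2t**4-12t**3-108t**2-270t-972 = ((1/24)t+1/9)(-48t**3-160t**2-1344t-432) + (-(308/9)t**2-(308/3)t-924)
  -48t**3-160t**2-1344t-432 = ((108/77)t+36/77)(-(308/9)t**2-(308/3)t-924) + (0)
Last nonzero remainder: -(308/9)t**2-(308/3)t-924. Dividing through by -308/9 gives the monic gcd t**2+3t+27.
Cancel t**2+3t+27 from numerator and denominator to get the reduced form.

(-t**3+39t+70)/(2t**2+6t+36)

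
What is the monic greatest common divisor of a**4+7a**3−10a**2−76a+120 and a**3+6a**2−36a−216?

a+6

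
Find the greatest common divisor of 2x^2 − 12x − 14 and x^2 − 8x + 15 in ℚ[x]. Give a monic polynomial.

Euclidean algorithm in ℚ[x]:
  2x^2 − 12x − 14 = (2)(x^2 − 8x + 15) + (4x − 44)
  x^2 − 8x + 15 = ((1/4)x + 3/4)(4x − 44) + (48)
  4x − 44 = ((1/12)x − 11/12)(48) + (0)
The last nonzero remainder is the constant 48, so the polynomials are coprime and gcd = 1.

1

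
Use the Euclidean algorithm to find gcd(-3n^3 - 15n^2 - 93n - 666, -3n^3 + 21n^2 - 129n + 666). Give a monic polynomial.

Repeated division with remainder:
  -3n^3 - 15n^2 - 93n - 666 = (-3n^3 + 21n^2 - 129n + 666) + (-36n^2 + 36n - 1332)
  -3n^3 + 21n^2 - 129n + 666 = ((1/12)n - 1/2)(-36n^2 + 36n - 1332) + (0)
Last nonzero remainder: -36n^2 + 36n - 1332. Dividing through by -36 gives the monic gcd n^2 - n + 37.

n^2 - n + 37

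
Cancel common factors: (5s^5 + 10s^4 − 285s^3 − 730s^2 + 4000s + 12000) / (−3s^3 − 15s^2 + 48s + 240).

Euclidean algorithm in ℚ[s]:
  5s^5 + 10s^4 − 285s^3 − 730s^2 + 4000s + 12000 = (−(5/3)s^2 + 5s + 130/3)(−3s^3 − 15s^2 + 48s + 240) + (80s^2 + 720s + 1600)
  −3s^3 − 15s^2 + 48s + 240 = (−(3/80)s + 3/20)(80s^2 + 720s + 1600) + (0)
Last nonzero remainder: 80s^2 + 720s + 1600. Dividing through by 80 gives the monic gcd s^2 + 9s + 20.
Cancel s^2 + 9s + 20 from numerator and denominator to get the reduced form.

(−5s^3 + 35s^2 + 70s − 600)/(3s − 12)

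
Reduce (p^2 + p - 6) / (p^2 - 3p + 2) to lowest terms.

(p + 3)/(p - 1)

By polynomial division,
  p^2 + p - 6 = (p^2 - 3p + 2) + (4p - 8)
  p^2 - 3p + 2 = ((1/4)p - 1/4)(4p - 8) + (0)
Last nonzero remainder: 4p - 8. Dividing through by 4 gives the monic gcd p - 2.
Cancel p - 2 from numerator and denominator to get the reduced form.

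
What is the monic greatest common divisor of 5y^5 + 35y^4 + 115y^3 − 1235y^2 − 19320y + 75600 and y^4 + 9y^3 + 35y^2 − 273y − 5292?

y^3 + 16y^2 + 147y + 756

Repeated division with remainder:
  5y^5 + 35y^4 + 115y^3 − 1235y^2 − 19320y + 75600 = (5y − 10)(y^4 + 9y^3 + 35y^2 − 273y − 5292) + (30y^3 + 480y^2 + 4410y + 22680)
  y^4 + 9y^3 + 35y^2 − 273y − 5292 = ((1/30)y − 7/30)(30y^3 + 480y^2 + 4410y + 22680) + (0)
Last nonzero remainder: 30y^3 + 480y^2 + 4410y + 22680. Dividing through by 30 gives the monic gcd y^3 + 16y^2 + 147y + 756.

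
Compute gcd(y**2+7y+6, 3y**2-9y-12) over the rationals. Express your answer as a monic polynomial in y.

Repeated division with remainder:
  y**2+7y+6 = (1/3)(3y**2-9y-12) + (10y+10)
  3y**2-9y-12 = ((3/10)y-6/5)(10y+10) + (0)
Last nonzero remainder: 10y+10. Dividing through by 10 gives the monic gcd y+1.

y+1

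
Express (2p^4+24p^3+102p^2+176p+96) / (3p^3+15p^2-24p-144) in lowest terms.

Repeated division with remainder:
  2p^4+24p^3+102p^2+176p+96 = ((2/3)p+14/3)(3p^3+15p^2-24p-144) + (48p^2+384p+768)
  3p^3+15p^2-24p-144 = ((1/16)p-3/16)(48p^2+384p+768) + (0)
Last nonzero remainder: 48p^2+384p+768. Dividing through by 48 gives the monic gcd p^2+8p+16.
Cancel p^2+8p+16 from numerator and denominator to get the reduced form.

(2p^2+8p+6)/(3p-9)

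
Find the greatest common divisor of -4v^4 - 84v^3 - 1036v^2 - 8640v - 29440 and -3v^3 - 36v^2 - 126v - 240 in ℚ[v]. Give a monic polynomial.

v + 8

Euclidean algorithm in ℚ[v]:
  -4v^4 - 84v^3 - 1036v^2 - 8640v - 29440 = ((4/3)v + 12)(-3v^3 - 36v^2 - 126v - 240) + (-436v^2 - 6808v - 26560)
  -3v^3 - 36v^2 - 126v - 240 = ((3/436)v - 591/23762)(-436v^2 - 6808v - 26560) + (-(1337490/11881)v - 10699920/11881)
  -436v^2 - 6808v - 26560 = ((2590058/668745)v + 3944492/133749)(-(1337490/11881)v - 10699920/11881) + (0)
Last nonzero remainder: -(1337490/11881)v - 10699920/11881. Dividing through by -1337490/11881 gives the monic gcd v + 8.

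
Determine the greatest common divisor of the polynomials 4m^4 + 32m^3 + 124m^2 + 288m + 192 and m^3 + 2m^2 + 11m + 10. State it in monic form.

m + 1

Repeated division with remainder:
  4m^4 + 32m^3 + 124m^2 + 288m + 192 = (4m + 24)(m^3 + 2m^2 + 11m + 10) + (32m^2 - 16m - 48)
  m^3 + 2m^2 + 11m + 10 = ((1/32)m + 5/64)(32m^2 - 16m - 48) + ((55/4)m + 55/4)
  32m^2 - 16m - 48 = ((128/55)m - 192/55)((55/4)m + 55/4) + (0)
Last nonzero remainder: (55/4)m + 55/4. Dividing through by 55/4 gives the monic gcd m + 1.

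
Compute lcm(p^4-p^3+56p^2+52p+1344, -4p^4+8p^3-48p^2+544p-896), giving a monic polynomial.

Repeated division with remainder:
  p^4-p^3+56p^2+52p+1344 = (-1/4)(-4p^4+8p^3-48p^2+544p-896) + (p^3+44p^2+188p+1120)
  -4p^4+8p^3-48p^2+544p-896 = (-4p+184)(p^3+44p^2+188p+1120) + (-7392p^2-29568p-206976)
  p^3+44p^2+188p+1120 = (-(1/7392)p-5/924)(-7392p^2-29568p-206976) + (0)
Last nonzero remainder: -7392p^2-29568p-206976. Dividing through by -7392 gives the monic gcd p^2+4p+28.
Then lcm(f, g) = f·g / gcd(f, g); expanding and making the result monic gives the answer.

p^6-7p^5+70p^4-292p^3+1480p^2-7648p+10752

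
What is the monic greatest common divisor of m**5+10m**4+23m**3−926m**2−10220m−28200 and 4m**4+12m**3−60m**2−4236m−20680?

Repeated division with remainder:
  m**5+10m**4+23m**3−926m**2−10220m−28200 = ((1/4)m+7/4)(4m**4+12m**3−60m**2−4236m−20680) + (17m**3+238m**2+2363m+7990)
  4m**4+12m**3−60m**2−4236m−20680 = ((4/17)m−44/17)(17m**3+238m**2+2363m+7990) + (0)
Last nonzero remainder: 17m**3+238m**2+2363m+7990. Dividing through by 17 gives the monic gcd m**3+14m**2+139m+470.

m**3+14m**2+139m+470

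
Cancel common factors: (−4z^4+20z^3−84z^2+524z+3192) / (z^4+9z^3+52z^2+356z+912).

Apply the Euclidean algorithm:
  −4z^4+20z^3−84z^2+524z+3192 = (−4)(z^4+9z^3+52z^2+356z+912) + (56z^3+124z^2+1948z+6840)
  z^4+9z^3+52z^2+356z+912 = ((1/56)z+95/784)(56z^3+124z^2+1948z+6840) + ((429/196)z^2−(429/196)z+8151/98)
  56z^3+124z^2+1948z+6840 = ((10976/429)z+11760/143)((429/196)z^2−(429/196)z+8151/98) + (0)
Last nonzero remainder: (429/196)z^2−(429/196)z+8151/98. Dividing through by 429/196 gives the monic gcd z^2−z+38.
Cancel z^2−z+38 from numerator and denominator to get the reduced form.

(−4z^2+16z+84)/(z^2+10z+24)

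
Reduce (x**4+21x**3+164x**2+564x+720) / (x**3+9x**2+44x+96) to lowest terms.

By polynomial division,
  x**4+21x**3+164x**2+564x+720 = (x+12)(x**3+9x**2+44x+96) + (12x**2-60x-432)
  x**3+9x**2+44x+96 = ((1/12)x+7/6)(12x**2-60x-432) + (150x+600)
  12x**2-60x-432 = ((2/25)x-18/25)(150x+600) + (0)
Last nonzero remainder: 150x+600. Dividing through by 150 gives the monic gcd x+4.
Cancel x+4 from numerator and denominator to get the reduced form.

(x**3+17x**2+96x+180)/(x**2+5x+24)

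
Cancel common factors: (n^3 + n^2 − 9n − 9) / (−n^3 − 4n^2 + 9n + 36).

Apply the Euclidean algorithm:
  n^3 + n^2 − 9n − 9 = (−1)(−n^3 − 4n^2 + 9n + 36) + (−3n^2 + 27)
  −n^3 − 4n^2 + 9n + 36 = ((1/3)n + 4/3)(−3n^2 + 27) + (0)
Last nonzero remainder: −3n^2 + 27. Dividing through by −3 gives the monic gcd n^2 − 9.
Cancel n^2 − 9 from numerator and denominator to get the reduced form.

(−n − 1)/(n + 4)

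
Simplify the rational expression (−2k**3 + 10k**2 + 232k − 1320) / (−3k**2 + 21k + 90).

(2k**2 + 10k − 132)/(3k + 9)

Repeated division with remainder:
  −2k**3 + 10k**2 + 232k − 1320 = ((2/3)k + 4/3)(−3k**2 + 21k + 90) + (144k − 1440)
  −3k**2 + 21k + 90 = (−(1/48)k − 1/16)(144k − 1440) + (0)
Last nonzero remainder: 144k − 1440. Dividing through by 144 gives the monic gcd k − 10.
Cancel k − 10 from numerator and denominator to get the reduced form.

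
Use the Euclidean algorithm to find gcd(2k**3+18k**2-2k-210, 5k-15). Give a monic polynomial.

By polynomial division,
  2k**3+18k**2-2k-210 = ((2/5)k**2+(24/5)k+14)(5k-15) + (0)
Last nonzero remainder: 5k-15. Dividing through by 5 gives the monic gcd k-3.

k-3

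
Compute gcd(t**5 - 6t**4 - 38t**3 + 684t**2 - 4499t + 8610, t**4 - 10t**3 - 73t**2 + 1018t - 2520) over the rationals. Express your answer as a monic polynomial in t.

t**2 + 3t - 70

By polynomial division,
  t**5 - 6t**4 - 38t**3 + 684t**2 - 4499t + 8610 = (t + 4)(t**4 - 10t**3 - 73t**2 + 1018t - 2520) + (75t**3 - 42t**2 - 6051t + 18690)
  t**4 - 10t**3 - 73t**2 + 1018t - 2520 = ((1/75)t - 236/1875)(75t**3 - 42t**2 - 6051t + 18690) + ((1496/625)t**2 + (4488/625)t - 20944/125)
  75t**3 - 42t**2 - 6051t + 18690 = ((46875/1496)t - 166875/1496)((1496/625)t**2 + (4488/625)t - 20944/125) + (0)
Last nonzero remainder: (1496/625)t**2 + (4488/625)t - 20944/125. Dividing through by 1496/625 gives the monic gcd t**2 + 3t - 70.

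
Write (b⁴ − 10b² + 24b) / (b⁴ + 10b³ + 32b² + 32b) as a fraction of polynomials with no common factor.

Apply the Euclidean algorithm:
  b⁴ − 10b² + 24b = (b⁴ + 10b³ + 32b² + 32b) + (−10b³ − 42b² − 8b)
  b⁴ + 10b³ + 32b² + 32b = (−(1/10)b − 29/50)(−10b³ − 42b² − 8b) + ((171/25)b² + (684/25)b)
  −10b³ − 42b² − 8b = (−(250/171)b − 50/171)((171/25)b² + (684/25)b) + (0)
Last nonzero remainder: (171/25)b² + (684/25)b. Dividing through by 171/25 gives the monic gcd b² + 4b.
Cancel b² + 4b from numerator and denominator to get the reduced form.

(b² − 4b + 6)/(b² + 6b + 8)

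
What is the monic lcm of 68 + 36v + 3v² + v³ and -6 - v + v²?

-204 - 40v + 27v² + v⁴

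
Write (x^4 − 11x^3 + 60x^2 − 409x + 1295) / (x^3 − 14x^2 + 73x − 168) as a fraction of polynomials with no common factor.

Apply the Euclidean algorithm:
  x^4 − 11x^3 + 60x^2 − 409x + 1295 = (x + 3)(x^3 − 14x^2 + 73x − 168) + (29x^2 − 460x + 1799)
  x^3 − 14x^2 + 73x − 168 = ((1/29)x + 54/841)(29x^2 − 460x + 1799) + ((34062/841)x − 238434/841)
  29x^2 − 460x + 1799 = ((24389/34062)x − 216137/34062)((34062/841)x − 238434/841) + (0)
Last nonzero remainder: (34062/841)x − 238434/841. Dividing through by 34062/841 gives the monic gcd x − 7.
Cancel x − 7 from numerator and denominator to get the reduced form.

(x^3 − 4x^2 + 32x − 185)/(x^2 − 7x + 24)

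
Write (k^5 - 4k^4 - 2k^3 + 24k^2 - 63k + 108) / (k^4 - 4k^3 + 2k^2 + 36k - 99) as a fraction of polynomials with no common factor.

By polynomial division,
  k^5 - 4k^4 - 2k^3 + 24k^2 - 63k + 108 = (k)(k^4 - 4k^3 + 2k^2 + 36k - 99) + (-4k^3 - 12k^2 + 36k + 108)
  k^4 - 4k^3 + 2k^2 + 36k - 99 = (-(1/4)k + 7/4)(-4k^3 - 12k^2 + 36k + 108) + (32k^2 - 288)
  -4k^3 - 12k^2 + 36k + 108 = (-(1/8)k - 3/8)(32k^2 - 288) + (0)
Last nonzero remainder: 32k^2 - 288. Dividing through by 32 gives the monic gcd k^2 - 9.
Cancel k^2 - 9 from numerator and denominator to get the reduced form.

(k^3 - 4k^2 + 7k - 12)/(k^2 - 4k + 11)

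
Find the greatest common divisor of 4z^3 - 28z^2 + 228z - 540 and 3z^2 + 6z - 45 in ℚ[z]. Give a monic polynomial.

z - 3

By polynomial division,
  4z^3 - 28z^2 + 228z - 540 = ((4/3)z - 12)(3z^2 + 6z - 45) + (360z - 1080)
  3z^2 + 6z - 45 = ((1/120)z + 1/24)(360z - 1080) + (0)
Last nonzero remainder: 360z - 1080. Dividing through by 360 gives the monic gcd z - 3.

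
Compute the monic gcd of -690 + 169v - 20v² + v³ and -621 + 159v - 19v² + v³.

Euclidean algorithm in ℚ[v]:
  v³ - 20v² + 169v - 690 = (v³ - 19v² + 159v - 621) + (-v² + 10v - 69)
  v³ - 19v² + 159v - 621 = (-v + 9)(-v² + 10v - 69) + (0)
Last nonzero remainder: -v² + 10v - 69. Dividing through by -1 gives the monic gcd v² - 10v + 69.

69 - 10v + v²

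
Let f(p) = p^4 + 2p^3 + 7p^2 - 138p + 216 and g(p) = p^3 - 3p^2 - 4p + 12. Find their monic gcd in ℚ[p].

p^2 - 5p + 6

Repeated division with remainder:
  p^4 + 2p^3 + 7p^2 - 138p + 216 = (p + 5)(p^3 - 3p^2 - 4p + 12) + (26p^2 - 130p + 156)
  p^3 - 3p^2 - 4p + 12 = ((1/26)p + 1/13)(26p^2 - 130p + 156) + (0)
Last nonzero remainder: 26p^2 - 130p + 156. Dividing through by 26 gives the monic gcd p^2 - 5p + 6.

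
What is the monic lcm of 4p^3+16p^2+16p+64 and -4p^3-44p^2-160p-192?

Repeated division with remainder:
  4p^3+16p^2+16p+64 = (-1)(-4p^3-44p^2-160p-192) + (-28p^2-144p-128)
  -4p^3-44p^2-160p-192 = ((1/7)p+41/49)(-28p^2-144p-128) + (-(1040/49)p-4160/49)
  -28p^2-144p-128 = ((343/260)p+98/65)(-(1040/49)p-4160/49) + (0)
Last nonzero remainder: -(1040/49)p-4160/49. Dividing through by -1040/49 gives the monic gcd p+4.
Then lcm(f, g) = f·g / gcd(f, g); expanding and making the result monic gives the answer.

p^5+11p^4+44p^3+92p^2+160p+192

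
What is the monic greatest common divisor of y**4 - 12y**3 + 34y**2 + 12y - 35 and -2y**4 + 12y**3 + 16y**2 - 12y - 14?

y**3 - 7y**2 - y + 7

Euclidean algorithm in ℚ[y]:
  y**4 - 12y**3 + 34y**2 + 12y - 35 = (-1/2)(-2y**4 + 12y**3 + 16y**2 - 12y - 14) + (-6y**3 + 42y**2 + 6y - 42)
  -2y**4 + 12y**3 + 16y**2 - 12y - 14 = ((1/3)y + 1/3)(-6y**3 + 42y**2 + 6y - 42) + (0)
Last nonzero remainder: -6y**3 + 42y**2 + 6y - 42. Dividing through by -6 gives the monic gcd y**3 - 7y**2 - y + 7.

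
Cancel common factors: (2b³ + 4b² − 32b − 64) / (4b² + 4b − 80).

Repeated division with remainder:
  2b³ + 4b² − 32b − 64 = ((1/2)b + 1/2)(4b² + 4b − 80) + (6b − 24)
  4b² + 4b − 80 = ((2/3)b + 10/3)(6b − 24) + (0)
Last nonzero remainder: 6b − 24. Dividing through by 6 gives the monic gcd b − 4.
Cancel b − 4 from numerator and denominator to get the reduced form.

(b² + 6b + 8)/(2b + 10)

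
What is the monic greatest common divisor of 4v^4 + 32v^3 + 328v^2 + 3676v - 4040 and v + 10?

v + 10

Euclidean algorithm in ℚ[v]:
  4v^4 + 32v^3 + 328v^2 + 3676v - 4040 = (4v^3 - 8v^2 + 408v - 404)(v + 10) + (0)
The last nonzero remainder v + 10 is already monic.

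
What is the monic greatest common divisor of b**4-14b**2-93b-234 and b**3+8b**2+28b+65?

b**2+3b+13

By polynomial division,
  b**4-14b**2-93b-234 = (b-8)(b**3+8b**2+28b+65) + (22b**2+66b+286)
  b**3+8b**2+28b+65 = ((1/22)b+5/22)(22b**2+66b+286) + (0)
Last nonzero remainder: 22b**2+66b+286. Dividing through by 22 gives the monic gcd b**2+3b+13.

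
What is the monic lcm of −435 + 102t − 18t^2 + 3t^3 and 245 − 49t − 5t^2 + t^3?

Euclidean algorithm in ℚ[t]:
  3t^3 − 18t^2 + 102t − 435 = (3)(t^3 − 5t^2 − 49t + 245) + (−3t^2 + 249t − 1170)
  t^3 − 5t^2 − 49t + 245 = (−(1/3)t − 26)(−3t^2 + 249t − 1170) + (6035t − 30175)
  −3t^2 + 249t − 1170 = (−(3/6035)t + 234/6035)(6035t − 30175) + (0)
Last nonzero remainder: 6035t − 30175. Dividing through by 6035 gives the monic gcd t − 5.
Then lcm(f, g) = f·g / gcd(f, g); expanding and making the result monic gives the answer.

7105 − 1666t + 149t^2 − 15t^3 − 6t^4 + t^5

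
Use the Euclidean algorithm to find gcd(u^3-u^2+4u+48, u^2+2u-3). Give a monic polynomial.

Apply the Euclidean algorithm:
  u^3-u^2+4u+48 = (u-3)(u^2+2u-3) + (13u+39)
  u^2+2u-3 = ((1/13)u-1/13)(13u+39) + (0)
Last nonzero remainder: 13u+39. Dividing through by 13 gives the monic gcd u+3.

u+3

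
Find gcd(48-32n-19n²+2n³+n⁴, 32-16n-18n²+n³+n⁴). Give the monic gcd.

16-16n-n²+n³

Repeated division with remainder:
  n⁴+2n³-19n²-32n+48 = (n⁴+n³-18n²-16n+32) + (n³-n²-16n+16)
  n⁴+n³-18n²-16n+32 = (n+2)(n³-n²-16n+16) + (0)
The last nonzero remainder n³-n²-16n+16 is already monic.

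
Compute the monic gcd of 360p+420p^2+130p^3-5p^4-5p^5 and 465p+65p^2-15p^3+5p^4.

3p+p^2

By polynomial division,
  -5p^5-5p^4+130p^3+420p^2+360p = (-p-4)(5p^4-15p^3+65p^2+465p) + (135p^3+1145p^2+2220p)
  5p^4-15p^3+65p^2+465p = ((1/27)p-310/729)(135p^3+1145p^2+2220p) + ((342395/729)p^2+(342395/243)p)
  135p^3+1145p^2+2220p = ((19683/68479)p+107892/68479)((342395/729)p^2+(342395/243)p) + (0)
Last nonzero remainder: (342395/729)p^2+(342395/243)p. Dividing through by 342395/729 gives the monic gcd p^2+3p.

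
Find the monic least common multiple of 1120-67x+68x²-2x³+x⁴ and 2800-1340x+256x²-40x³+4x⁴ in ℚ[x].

22400-11420x+3083x²-719x³+106x⁴-11x⁵+x⁶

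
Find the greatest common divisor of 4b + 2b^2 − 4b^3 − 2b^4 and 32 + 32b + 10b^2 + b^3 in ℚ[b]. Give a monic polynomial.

By polynomial division,
  −2b^4 − 4b^3 + 2b^2 + 4b = (−2b + 16)(b^3 + 10b^2 + 32b + 32) + (−94b^2 − 444b − 512)
  b^3 + 10b^2 + 32b + 32 = (−(1/94)b − 124/2209)(−94b^2 − 444b − 512) + ((3600/2209)b + 7200/2209)
  −94b^2 − 444b − 512 = (−(103823/1800)b − 35344/225)((3600/2209)b + 7200/2209) + (0)
Last nonzero remainder: (3600/2209)b + 7200/2209. Dividing through by 3600/2209 gives the monic gcd b + 2.

2 + b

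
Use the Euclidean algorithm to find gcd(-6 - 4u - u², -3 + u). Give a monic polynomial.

Euclidean algorithm in ℚ[u]:
  -u² - 4u - 6 = (-u - 7)(u - 3) + (-27)
  u - 3 = (-(1/27)u + 1/9)(-27) + (0)
The last nonzero remainder is the constant -27, so the polynomials are coprime and gcd = 1.

1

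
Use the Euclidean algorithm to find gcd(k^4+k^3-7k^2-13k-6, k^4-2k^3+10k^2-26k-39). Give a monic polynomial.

k^2-2k-3

Euclidean algorithm in ℚ[k]:
  k^4+k^3-7k^2-13k-6 = (k^4-2k^3+10k^2-26k-39) + (3k^3-17k^2+13k+33)
  k^4-2k^3+10k^2-26k-39 = ((1/3)k+11/9)(3k^3-17k^2+13k+33) + ((238/9)k^2-(476/9)k-238/3)
  3k^3-17k^2+13k+33 = ((27/238)k-99/238)((238/9)k^2-(476/9)k-238/3) + (0)
Last nonzero remainder: (238/9)k^2-(476/9)k-238/3. Dividing through by 238/9 gives the monic gcd k^2-2k-3.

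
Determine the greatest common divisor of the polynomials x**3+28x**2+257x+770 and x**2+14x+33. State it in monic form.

x+11

By polynomial division,
  x**3+28x**2+257x+770 = (x+14)(x**2+14x+33) + (28x+308)
  x**2+14x+33 = ((1/28)x+3/28)(28x+308) + (0)
Last nonzero remainder: 28x+308. Dividing through by 28 gives the monic gcd x+11.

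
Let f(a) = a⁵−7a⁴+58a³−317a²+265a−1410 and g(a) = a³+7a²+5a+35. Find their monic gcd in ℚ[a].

a²+5

Apply the Euclidean algorithm:
  a⁵−7a⁴+58a³−317a²+265a−1410 = (a²−14a+151)(a³+7a²+5a+35) + (−1339a²−6695)
  a³+7a²+5a+35 = (−(1/1339)a−7/1339)(−1339a²−6695) + (0)
Last nonzero remainder: −1339a²−6695. Dividing through by −1339 gives the monic gcd a²+5.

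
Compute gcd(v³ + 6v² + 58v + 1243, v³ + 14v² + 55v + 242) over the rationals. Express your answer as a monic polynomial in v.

v + 11

Euclidean algorithm in ℚ[v]:
  v³ + 6v² + 58v + 1243 = (v³ + 14v² + 55v + 242) + (-8v² + 3v + 1001)
  v³ + 14v² + 55v + 242 = (-(1/8)v - 115/64)(-8v² + 3v + 1001) + ((11873/64)v + 130603/64)
  -8v² + 3v + 1001 = (-(512/11873)v + 5824/11873)((11873/64)v + 130603/64) + (0)
Last nonzero remainder: (11873/64)v + 130603/64. Dividing through by 11873/64 gives the monic gcd v + 11.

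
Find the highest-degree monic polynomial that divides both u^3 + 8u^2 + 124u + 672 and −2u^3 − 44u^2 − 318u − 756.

By polynomial division,
  u^3 + 8u^2 + 124u + 672 = (−1/2)(−2u^3 − 44u^2 − 318u − 756) + (−14u^2 − 35u + 294)
  −2u^3 − 44u^2 − 318u − 756 = ((1/7)u + 39/14)(−14u^2 − 35u + 294) + (−(525/2)u − 1575)
  −14u^2 − 35u + 294 = ((4/75)u − 14/75)(−(525/2)u − 1575) + (0)
Last nonzero remainder: −(525/2)u − 1575. Dividing through by −525/2 gives the monic gcd u + 6.

u + 6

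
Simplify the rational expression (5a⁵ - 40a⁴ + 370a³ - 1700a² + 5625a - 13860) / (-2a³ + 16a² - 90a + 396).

Apply the Euclidean algorithm:
  5a⁵ - 40a⁴ + 370a³ - 1700a² + 5625a - 13860 = (-(5/2)a² - 145/2)(-2a³ + 16a² - 90a + 396) + (450a² - 900a + 14850)
  -2a³ + 16a² - 90a + 396 = (-(1/225)a + 2/75)(450a² - 900a + 14850) + (0)
Last nonzero remainder: 450a² - 900a + 14850. Dividing through by 450 gives the monic gcd a² - 2a + 33.
Cancel a² - 2a + 33 from numerator and denominator to get the reduced form.

(-5a³ + 30a² - 145a + 420)/(2a - 12)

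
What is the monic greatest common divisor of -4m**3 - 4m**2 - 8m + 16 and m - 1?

m - 1

Repeated division with remainder:
  -4m**3 - 4m**2 - 8m + 16 = (-4m**2 - 8m - 16)(m - 1) + (0)
The last nonzero remainder m - 1 is already monic.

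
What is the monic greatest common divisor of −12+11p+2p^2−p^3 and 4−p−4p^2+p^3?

4−5p+p^2

By polynomial division,
  −p^3+2p^2+11p−12 = (−1)(p^3−4p^2−p+4) + (−2p^2+10p−8)
  p^3−4p^2−p+4 = (−(1/2)p−1/2)(−2p^2+10p−8) + (0)
Last nonzero remainder: −2p^2+10p−8. Dividing through by −2 gives the monic gcd p^2−5p+4.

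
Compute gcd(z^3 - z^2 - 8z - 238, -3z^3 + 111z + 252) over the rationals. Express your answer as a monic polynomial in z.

z - 7

Repeated division with remainder:
  z^3 - z^2 - 8z - 238 = (-1/3)(-3z^3 + 111z + 252) + (-z^2 + 29z - 154)
  -3z^3 + 111z + 252 = (3z + 87)(-z^2 + 29z - 154) + (-1950z + 13650)
  -z^2 + 29z - 154 = ((1/1950)z - 11/975)(-1950z + 13650) + (0)
Last nonzero remainder: -1950z + 13650. Dividing through by -1950 gives the monic gcd z - 7.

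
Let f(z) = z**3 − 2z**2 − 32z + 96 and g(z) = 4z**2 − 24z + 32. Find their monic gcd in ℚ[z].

z − 4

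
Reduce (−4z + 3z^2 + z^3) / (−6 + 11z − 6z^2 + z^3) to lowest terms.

Apply the Euclidean algorithm:
  z^3 + 3z^2 − 4z = (z^3 − 6z^2 + 11z − 6) + (9z^2 − 15z + 6)
  z^3 − 6z^2 + 11z − 6 = ((1/9)z − 13/27)(9z^2 − 15z + 6) + ((28/9)z − 28/9)
  9z^2 − 15z + 6 = ((81/28)z − 27/14)((28/9)z − 28/9) + (0)
Last nonzero remainder: (28/9)z − 28/9. Dividing through by 28/9 gives the monic gcd z − 1.
Cancel z − 1 from numerator and denominator to get the reduced form.

(4z + z^2)/(6 − 5z + z^2)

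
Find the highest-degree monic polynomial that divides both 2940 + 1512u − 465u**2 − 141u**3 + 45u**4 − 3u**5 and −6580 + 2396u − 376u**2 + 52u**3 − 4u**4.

35 − 12u + u**2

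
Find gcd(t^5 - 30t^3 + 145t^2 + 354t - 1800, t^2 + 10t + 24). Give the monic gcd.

t^2 + 10t + 24

By polynomial division,
  t^5 - 30t^3 + 145t^2 + 354t - 1800 = (t^3 - 10t^2 + 46t - 75)(t^2 + 10t + 24) + (0)
The last nonzero remainder t^2 + 10t + 24 is already monic.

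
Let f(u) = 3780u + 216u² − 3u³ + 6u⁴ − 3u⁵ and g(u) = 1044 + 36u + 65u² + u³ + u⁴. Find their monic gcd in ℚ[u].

36 + u²

Repeated division with remainder:
  −3u⁵ + 6u⁴ − 3u³ + 216u² + 3780u = (−3u + 9)(u⁴ + u³ + 65u² + 36u + 1044) + (183u³ − 261u² + 6588u − 9396)
  u⁴ + u³ + 65u² + 36u + 1044 = ((1/183)u + 148/11163)(183u³ − 261u² + 6588u − 9396) + ((120785/3721)u² + 4348260/3721)
  183u³ − 261u² + 6588u − 9396 = ((680943/120785)u − 33489/4165)((120785/3721)u² + 4348260/3721) + (0)
Last nonzero remainder: (120785/3721)u² + 4348260/3721. Dividing through by 120785/3721 gives the monic gcd u² + 36.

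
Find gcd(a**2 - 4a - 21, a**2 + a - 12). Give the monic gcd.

Repeated division with remainder:
  a**2 - 4a - 21 = (a**2 + a - 12) + (-5a - 9)
  a**2 + a - 12 = (-(1/5)a + 4/25)(-5a - 9) + (-264/25)
  -5a - 9 = ((125/264)a + 75/88)(-264/25) + (0)
The last nonzero remainder is the constant -264/25, so the polynomials are coprime and gcd = 1.

1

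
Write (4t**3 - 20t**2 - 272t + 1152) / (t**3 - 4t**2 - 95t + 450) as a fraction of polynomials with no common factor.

By polynomial division,
  4t**3 - 20t**2 - 272t + 1152 = (4)(t**3 - 4t**2 - 95t + 450) + (-4t**2 + 108t - 648)
  t**3 - 4t**2 - 95t + 450 = (-(1/4)t - 23/4)(-4t**2 + 108t - 648) + (364t - 3276)
  -4t**2 + 108t - 648 = (-(1/91)t + 18/91)(364t - 3276) + (0)
Last nonzero remainder: 364t - 3276. Dividing through by 364 gives the monic gcd t - 9.
Cancel t - 9 from numerator and denominator to get the reduced form.

(4t**2 + 16t - 128)/(t**2 + 5t - 50)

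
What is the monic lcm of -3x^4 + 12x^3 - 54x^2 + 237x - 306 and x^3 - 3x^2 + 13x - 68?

Apply the Euclidean algorithm:
  -3x^4 + 12x^3 - 54x^2 + 237x - 306 = (-3x + 3)(x^3 - 3x^2 + 13x - 68) + (-6x^2 - 6x - 102)
  x^3 - 3x^2 + 13x - 68 = (-(1/6)x + 2/3)(-6x^2 - 6x - 102) + (0)
Last nonzero remainder: -6x^2 - 6x - 102. Dividing through by -6 gives the monic gcd x^2 + x + 17.
Then lcm(f, g) = f·g / gcd(f, g); expanding and making the result monic gives the answer.

x^5 - 8x^4 + 34x^3 - 151x^2 + 418x - 408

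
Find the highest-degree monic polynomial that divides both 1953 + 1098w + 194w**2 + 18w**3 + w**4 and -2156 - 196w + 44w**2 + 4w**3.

7 + w

Euclidean algorithm in ℚ[w]:
  w**4 + 18w**3 + 194w**2 + 1098w + 1953 = ((1/4)w + 7/4)(4w**3 + 44w**2 - 196w - 2156) + (166w**2 + 1980w + 5726)
  4w**3 + 44w**2 - 196w - 2156 = ((2/83)w - 154/6889)(166w**2 + 1980w + 5726) + (-(1995840/6889)w - 13970880/6889)
  166w**2 + 1980w + 5726 = (-(571787/997920)w - 2817601/997920)(-(1995840/6889)w - 13970880/6889) + (0)
Last nonzero remainder: -(1995840/6889)w - 13970880/6889. Dividing through by -1995840/6889 gives the monic gcd w + 7.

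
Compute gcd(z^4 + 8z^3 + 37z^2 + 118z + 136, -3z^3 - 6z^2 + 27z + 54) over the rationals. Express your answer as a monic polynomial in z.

z + 2

Repeated division with remainder:
  z^4 + 8z^3 + 37z^2 + 118z + 136 = (-(1/3)z - 2)(-3z^3 - 6z^2 + 27z + 54) + (34z^2 + 190z + 244)
  -3z^3 - 6z^2 + 27z + 54 = (-(3/34)z + 183/578)(34z^2 + 190z + 244) + (-(3360/289)z - 6720/289)
  34z^2 + 190z + 244 = (-(4913/1680)z - 17629/1680)(-(3360/289)z - 6720/289) + (0)
Last nonzero remainder: -(3360/289)z - 6720/289. Dividing through by -3360/289 gives the monic gcd z + 2.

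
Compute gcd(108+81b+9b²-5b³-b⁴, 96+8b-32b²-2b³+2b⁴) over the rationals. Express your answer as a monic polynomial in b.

-12-b+b²

Euclidean algorithm in ℚ[b]:
  -b⁴-5b³+9b²+81b+108 = (-1/2)(2b⁴-2b³-32b²+8b+96) + (-6b³-7b²+85b+156)
  2b⁴-2b³-32b²+8b+96 = (-(1/3)b+13/18)(-6b³-7b²+85b+156) + ((25/18)b²-(25/18)b-50/3)
  -6b³-7b²+85b+156 = (-(108/25)b-234/25)((25/18)b²-(25/18)b-50/3) + (0)
Last nonzero remainder: (25/18)b²-(25/18)b-50/3. Dividing through by 25/18 gives the monic gcd b²-b-12.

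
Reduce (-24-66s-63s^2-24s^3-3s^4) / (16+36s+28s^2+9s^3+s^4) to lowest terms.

(-3-3s)/(2+s)

Apply the Euclidean algorithm:
  -3s^4-24s^3-63s^2-66s-24 = (-3)(s^4+9s^3+28s^2+36s+16) + (3s^3+21s^2+42s+24)
  s^4+9s^3+28s^2+36s+16 = ((1/3)s+2/3)(3s^3+21s^2+42s+24) + (0)
Last nonzero remainder: 3s^3+21s^2+42s+24. Dividing through by 3 gives the monic gcd s^3+7s^2+14s+8.
Cancel s^3+7s^2+14s+8 from numerator and denominator to get the reduced form.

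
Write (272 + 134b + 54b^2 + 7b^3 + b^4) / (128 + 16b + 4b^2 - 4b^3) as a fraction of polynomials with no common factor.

Apply the Euclidean algorithm:
  b^4 + 7b^3 + 54b^2 + 134b + 272 = (-(1/4)b - 2)(-4b^3 + 4b^2 + 16b + 128) + (66b^2 + 198b + 528)
  -4b^3 + 4b^2 + 16b + 128 = (-(2/33)b + 8/33)(66b^2 + 198b + 528) + (0)
Last nonzero remainder: 66b^2 + 198b + 528. Dividing through by 66 gives the monic gcd b^2 + 3b + 8.
Cancel b^2 + 3b + 8 from numerator and denominator to get the reduced form.

(-34 - 4b - b^2)/(-16 + 4b)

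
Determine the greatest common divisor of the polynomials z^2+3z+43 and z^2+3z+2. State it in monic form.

By polynomial division,
  z^2+3z+43 = (z^2+3z+2) + (41)
  z^2+3z+2 = ((1/41)z^2+(3/41)z+2/41)(41) + (0)
The last nonzero remainder is the constant 41, so the polynomials are coprime and gcd = 1.

1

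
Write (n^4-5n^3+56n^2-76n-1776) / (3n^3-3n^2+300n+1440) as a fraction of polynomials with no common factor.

Apply the Euclidean algorithm:
  n^4-5n^3+56n^2-76n-1776 = ((1/3)n-4/3)(3n^3-3n^2+300n+1440) + (-48n^2-156n+144)
  3n^3-3n^2+300n+1440 = (-(1/16)n+17/64)(-48n^2-156n+144) + ((5607/16)n+5607/4)
  -48n^2-156n+144 = (-(256/1869)n+64/623)((5607/16)n+5607/4) + (0)
Last nonzero remainder: (5607/16)n+5607/4. Dividing through by 5607/16 gives the monic gcd n+4.
Cancel n+4 from numerator and denominator to get the reduced form.

(n^3-9n^2+92n-444)/(3n^2-15n+360)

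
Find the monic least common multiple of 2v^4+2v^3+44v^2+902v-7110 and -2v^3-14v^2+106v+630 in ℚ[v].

v^6-v^5-15v^4+372v^3-5227v^2-8675v+124425

Euclidean algorithm in ℚ[v]:
  2v^4+2v^3+44v^2+902v-7110 = (-v+6)(-2v^3-14v^2+106v+630) + (234v^2+896v-10890)
  -2v^3-14v^2+106v+630 = (-(1/117)v-371/13689)(234v^2+896v-10890) + ((509320/13689)v+509320/1521)
  234v^2+896v-10890 = ((1601613/254660)v-1656369/50932)((509320/13689)v+509320/1521) + (0)
Last nonzero remainder: (509320/13689)v+509320/1521. Dividing through by 509320/13689 gives the monic gcd v+9.
Then lcm(f, g) = f·g / gcd(f, g); expanding and making the result monic gives the answer.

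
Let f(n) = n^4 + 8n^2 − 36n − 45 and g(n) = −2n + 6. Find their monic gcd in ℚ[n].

Euclidean algorithm in ℚ[n]:
  n^4 + 8n^2 − 36n − 45 = (−(1/2)n^3 − (3/2)n^2 − (17/2)n − 15/2)(−2n + 6) + (0)
Last nonzero remainder: −2n + 6. Dividing through by −2 gives the monic gcd n − 3.

n − 3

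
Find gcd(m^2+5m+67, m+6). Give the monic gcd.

1

Apply the Euclidean algorithm:
  m^2+5m+67 = (m-1)(m+6) + (73)
  m+6 = ((1/73)m+6/73)(73) + (0)
The last nonzero remainder is the constant 73, so the polynomials are coprime and gcd = 1.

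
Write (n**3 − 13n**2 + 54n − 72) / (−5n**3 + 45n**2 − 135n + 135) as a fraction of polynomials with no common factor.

(−n**2 + 10n − 24)/(5n**2 − 30n + 45)

Euclidean algorithm in ℚ[n]:
  n**3 − 13n**2 + 54n − 72 = (−1/5)(−5n**3 + 45n**2 − 135n + 135) + (−4n**2 + 27n − 45)
  −5n**3 + 45n**2 − 135n + 135 = ((5/4)n − 45/16)(−4n**2 + 27n − 45) + (−(45/16)n + 135/16)
  −4n**2 + 27n − 45 = ((64/45)n − 16/3)(−(45/16)n + 135/16) + (0)
Last nonzero remainder: −(45/16)n + 135/16. Dividing through by −45/16 gives the monic gcd n − 3.
Cancel n − 3 from numerator and denominator to get the reduced form.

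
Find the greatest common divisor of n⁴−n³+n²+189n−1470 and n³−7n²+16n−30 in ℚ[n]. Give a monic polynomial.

Repeated division with remainder:
  n⁴−n³+n²+189n−1470 = (n+6)(n³−7n²+16n−30) + (27n²+123n−1290)
  n³−7n²+16n−30 = ((1/27)n−104/243)(27n²+123n−1290) + ((9430/81)n−47150/81)
  27n²+123n−1290 = ((2187/9430)n+10449/4715)((9430/81)n−47150/81) + (0)
Last nonzero remainder: (9430/81)n−47150/81. Dividing through by 9430/81 gives the monic gcd n−5.

n−5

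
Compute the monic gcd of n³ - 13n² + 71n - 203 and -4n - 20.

1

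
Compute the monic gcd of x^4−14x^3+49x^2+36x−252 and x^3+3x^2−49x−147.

x−7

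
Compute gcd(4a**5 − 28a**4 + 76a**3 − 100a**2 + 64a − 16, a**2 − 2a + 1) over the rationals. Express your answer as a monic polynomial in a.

a**2 − 2a + 1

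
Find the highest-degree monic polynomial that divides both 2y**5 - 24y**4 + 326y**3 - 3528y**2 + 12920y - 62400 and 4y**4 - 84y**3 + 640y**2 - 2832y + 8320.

By polynomial division,
  2y**5 - 24y**4 + 326y**3 - 3528y**2 + 12920y - 62400 = ((1/2)y + 9/2)(4y**4 - 84y**3 + 640y**2 - 2832y + 8320) + (384y**3 - 4992y**2 + 21504y - 99840)
  4y**4 - 84y**3 + 640y**2 - 2832y + 8320 = ((1/96)y - 1/12)(384y**3 - 4992y**2 + 21504y - 99840) + (0)
Last nonzero remainder: 384y**3 - 4992y**2 + 21504y - 99840. Dividing through by 384 gives the monic gcd y**3 - 13y**2 + 56y - 260.

y**3 - 13y**2 + 56y - 260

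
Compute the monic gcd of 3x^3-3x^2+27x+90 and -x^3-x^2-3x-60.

x^2-3x+15

Repeated division with remainder:
  3x^3-3x^2+27x+90 = (-3)(-x^3-x^2-3x-60) + (-6x^2+18x-90)
  -x^3-x^2-3x-60 = ((1/6)x+2/3)(-6x^2+18x-90) + (0)
Last nonzero remainder: -6x^2+18x-90. Dividing through by -6 gives the monic gcd x^2-3x+15.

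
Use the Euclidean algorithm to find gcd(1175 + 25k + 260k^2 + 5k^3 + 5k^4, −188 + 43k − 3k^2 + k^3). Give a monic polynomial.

Repeated division with remainder:
  5k^4 + 5k^3 + 260k^2 + 25k + 1175 = (5k + 20)(k^3 − 3k^2 + 43k − 188) + (105k^2 + 105k + 4935)
  k^3 − 3k^2 + 43k − 188 = ((1/105)k − 4/105)(105k^2 + 105k + 4935) + (0)
Last nonzero remainder: 105k^2 + 105k + 4935. Dividing through by 105 gives the monic gcd k^2 + k + 47.

47 + k + k^2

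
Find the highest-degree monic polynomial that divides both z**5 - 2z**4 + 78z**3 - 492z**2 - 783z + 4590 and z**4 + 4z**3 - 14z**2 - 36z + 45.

By polynomial division,
  z**5 - 2z**4 + 78z**3 - 492z**2 - 783z + 4590 = (z - 6)(z**4 + 4z**3 - 14z**2 - 36z + 45) + (116z**3 - 540z**2 - 1044z + 4860)
  z**4 + 4z**3 - 14z**2 - 36z + 45 = ((1/116)z + 251/3364)(116z**3 - 540z**2 - 1044z + 4860) + ((29680/841)z**2 - 267120/841)
  116z**3 - 540z**2 - 1044z + 4860 = ((24389/7420)z - 22707/1484)((29680/841)z**2 - 267120/841) + (0)
Last nonzero remainder: (29680/841)z**2 - 267120/841. Dividing through by 29680/841 gives the monic gcd z**2 - 9.

z**2 - 9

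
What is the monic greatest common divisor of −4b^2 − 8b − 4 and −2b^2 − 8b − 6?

b + 1

By polynomial division,
  −4b^2 − 8b − 4 = (2)(−2b^2 − 8b − 6) + (8b + 8)
  −2b^2 − 8b − 6 = (−(1/4)b − 3/4)(8b + 8) + (0)
Last nonzero remainder: 8b + 8. Dividing through by 8 gives the monic gcd b + 1.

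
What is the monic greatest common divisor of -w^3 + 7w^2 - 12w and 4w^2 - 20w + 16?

w - 4

Euclidean algorithm in ℚ[w]:
  -w^3 + 7w^2 - 12w = (-(1/4)w + 1/2)(4w^2 - 20w + 16) + (2w - 8)
  4w^2 - 20w + 16 = (2w - 2)(2w - 8) + (0)
Last nonzero remainder: 2w - 8. Dividing through by 2 gives the monic gcd w - 4.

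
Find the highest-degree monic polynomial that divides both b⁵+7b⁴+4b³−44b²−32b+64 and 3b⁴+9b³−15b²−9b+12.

By polynomial division,
  b⁵+7b⁴+4b³−44b²−32b+64 = ((1/3)b+4/3)(3b⁴+9b³−15b²−9b+12) + (−3b³−21b²−24b+48)
  3b⁴+9b³−15b²−9b+12 = (−b+4)(−3b³−21b²−24b+48) + (45b²+135b−180)
  −3b³−21b²−24b+48 = (−(1/15)b−4/15)(45b²+135b−180) + (0)
Last nonzero remainder: 45b²+135b−180. Dividing through by 45 gives the monic gcd b²+3b−4.

b²+3b−4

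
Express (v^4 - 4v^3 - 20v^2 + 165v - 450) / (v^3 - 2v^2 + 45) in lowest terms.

(v^2 + v - 30)/(v + 3)

Euclidean algorithm in ℚ[v]:
  v^4 - 4v^3 - 20v^2 + 165v - 450 = (v - 2)(v^3 - 2v^2 + 45) + (-24v^2 + 120v - 360)
  v^3 - 2v^2 + 45 = (-(1/24)v - 1/8)(-24v^2 + 120v - 360) + (0)
Last nonzero remainder: -24v^2 + 120v - 360. Dividing through by -24 gives the monic gcd v^2 - 5v + 15.
Cancel v^2 - 5v + 15 from numerator and denominator to get the reduced form.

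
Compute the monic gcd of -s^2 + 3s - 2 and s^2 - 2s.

s - 2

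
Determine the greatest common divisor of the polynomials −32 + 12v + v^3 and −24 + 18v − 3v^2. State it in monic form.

By polynomial division,
  v^3 + 12v − 32 = (−(1/3)v − 2)(−3v^2 + 18v − 24) + (40v − 80)
  −3v^2 + 18v − 24 = (−(3/40)v + 3/10)(40v − 80) + (0)
Last nonzero remainder: 40v − 80. Dividing through by 40 gives the monic gcd v − 2.

−2 + v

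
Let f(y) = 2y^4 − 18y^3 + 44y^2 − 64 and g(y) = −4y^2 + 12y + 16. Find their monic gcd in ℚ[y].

y^2 − 3y − 4

Apply the Euclidean algorithm:
  2y^4 − 18y^3 + 44y^2 − 64 = (−(1/2)y^2 + 3y − 4)(−4y^2 + 12y + 16) + (0)
Last nonzero remainder: −4y^2 + 12y + 16. Dividing through by −4 gives the monic gcd y^2 − 3y − 4.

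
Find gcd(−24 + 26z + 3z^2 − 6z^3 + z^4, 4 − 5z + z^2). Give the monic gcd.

4 − 5z + z^2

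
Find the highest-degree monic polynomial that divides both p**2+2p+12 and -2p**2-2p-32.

1

By polynomial division,
  p**2+2p+12 = (-1/2)(-2p**2-2p-32) + (p-4)
  -2p**2-2p-32 = (-2p-10)(p-4) + (-72)
  p-4 = (-(1/72)p+1/18)(-72) + (0)
The last nonzero remainder is the constant -72, so the polynomials are coprime and gcd = 1.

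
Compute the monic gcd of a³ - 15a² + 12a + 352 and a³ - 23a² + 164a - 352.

a² - 19a + 88

By polynomial division,
  a³ - 15a² + 12a + 352 = (a³ - 23a² + 164a - 352) + (8a² - 152a + 704)
  a³ - 23a² + 164a - 352 = ((1/8)a - 1/2)(8a² - 152a + 704) + (0)
Last nonzero remainder: 8a² - 152a + 704. Dividing through by 8 gives the monic gcd a² - 19a + 88.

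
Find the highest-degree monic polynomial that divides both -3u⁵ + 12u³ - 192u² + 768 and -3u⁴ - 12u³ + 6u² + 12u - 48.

u² + 6u + 8

By polynomial division,
  -3u⁵ + 12u³ - 192u² + 768 = (u - 4)(-3u⁴ - 12u³ + 6u² + 12u - 48) + (-42u³ - 180u² + 96u + 576)
  -3u⁴ - 12u³ + 6u² + 12u - 48 = ((1/14)u - 1/49)(-42u³ - 180u² + 96u + 576) + (-(222/49)u² - (1332/49)u - 1776/49)
  -42u³ - 180u² + 96u + 576 = ((343/37)u - 588/37)(-(222/49)u² - (1332/49)u - 1776/49) + (0)
Last nonzero remainder: -(222/49)u² - (1332/49)u - 1776/49. Dividing through by -222/49 gives the monic gcd u² + 6u + 8.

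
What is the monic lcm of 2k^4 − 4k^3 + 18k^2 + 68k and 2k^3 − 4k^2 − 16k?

k^5 − 6k^4 + 17k^3 − 2k^2 − 136k

Euclidean algorithm in ℚ[k]:
  2k^4 − 4k^3 + 18k^2 + 68k = (k)(2k^3 − 4k^2 − 16k) + (34k^2 + 68k)
  2k^3 − 4k^2 − 16k = ((1/17)k − 4/17)(34k^2 + 68k) + (0)
Last nonzero remainder: 34k^2 + 68k. Dividing through by 34 gives the monic gcd k^2 + 2k.
Then lcm(f, g) = f·g / gcd(f, g); expanding and making the result monic gives the answer.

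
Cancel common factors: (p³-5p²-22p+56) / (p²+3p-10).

Apply the Euclidean algorithm:
  p³-5p²-22p+56 = (p-8)(p²+3p-10) + (12p-24)
  p²+3p-10 = ((1/12)p+5/12)(12p-24) + (0)
Last nonzero remainder: 12p-24. Dividing through by 12 gives the monic gcd p-2.
Cancel p-2 from numerator and denominator to get the reduced form.

(p²-3p-28)/(p+5)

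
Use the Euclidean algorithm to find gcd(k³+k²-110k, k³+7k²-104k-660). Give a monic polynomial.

By polynomial division,
  k³+k²-110k = (k³+7k²-104k-660) + (-6k²-6k+660)
  k³+7k²-104k-660 = (-(1/6)k-1)(-6k²-6k+660) + (0)
Last nonzero remainder: -6k²-6k+660. Dividing through by -6 gives the monic gcd k²+k-110.

k²+k-110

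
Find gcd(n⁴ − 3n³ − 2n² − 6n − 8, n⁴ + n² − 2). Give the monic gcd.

Apply the Euclidean algorithm:
  n⁴ − 3n³ − 2n² − 6n − 8 = (n⁴ + n² − 2) + (−3n³ − 3n² − 6n − 6)
  n⁴ + n² − 2 = (−(1/3)n + 1/3)(−3n³ − 3n² − 6n − 6) + (0)
Last nonzero remainder: −3n³ − 3n² − 6n − 6. Dividing through by −3 gives the monic gcd n³ + n² + 2n + 2.

n³ + n² + 2n + 2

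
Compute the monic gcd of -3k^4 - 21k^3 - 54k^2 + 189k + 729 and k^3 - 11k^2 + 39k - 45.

k - 3

By polynomial division,
  -3k^4 - 21k^3 - 54k^2 + 189k + 729 = (-3k - 54)(k^3 - 11k^2 + 39k - 45) + (-531k^2 + 2160k - 1701)
  k^3 - 11k^2 + 39k - 45 = (-(1/531)k + 409/31329)(-531k^2 + 2160k - 1701) + ((26448/3481)k - 79344/3481)
  -531k^2 + 2160k - 1701 = (-(616137/8816)k + 657909/8816)((26448/3481)k - 79344/3481) + (0)
Last nonzero remainder: (26448/3481)k - 79344/3481. Dividing through by 26448/3481 gives the monic gcd k - 3.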